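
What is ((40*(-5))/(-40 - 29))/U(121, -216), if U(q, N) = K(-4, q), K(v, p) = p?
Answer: 200/8349 ≈ 0.023955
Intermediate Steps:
U(q, N) = q
((40*(-5))/(-40 - 29))/U(121, -216) = ((40*(-5))/(-40 - 29))/121 = -200/(-69)*(1/121) = -200*(-1/69)*(1/121) = (200/69)*(1/121) = 200/8349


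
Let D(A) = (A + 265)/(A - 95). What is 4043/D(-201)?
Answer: -149591/8 ≈ -18699.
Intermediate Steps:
D(A) = (265 + A)/(-95 + A)
4043/D(-201) = 4043/(((265 - 201)/(-95 - 201))) = 4043/((64/(-296))) = 4043/((-1/296*64)) = 4043/(-8/37) = 4043*(-37/8) = -149591/8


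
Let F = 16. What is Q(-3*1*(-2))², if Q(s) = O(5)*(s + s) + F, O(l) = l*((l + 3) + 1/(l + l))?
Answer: 252004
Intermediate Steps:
O(l) = l*(3 + l + 1/(2*l)) (O(l) = l*((3 + l) + 1/(2*l)) = l*(3 + l + 1/(2*l)))
Q(s) = 16 + 81*s (Q(s) = (½ + 5² + 3*5)*(s + s) + 16 = (½ + 25 + 15)*(2*s) + 16 = 81*(2*s)/2 + 16 = 81*s + 16 = 16 + 81*s)
Q(-3*1*(-2))² = (16 + 81*(-3*1*(-2)))² = (16 + 81*(-3*(-2)))² = (16 + 81*6)² = (16 + 486)² = 502² = 252004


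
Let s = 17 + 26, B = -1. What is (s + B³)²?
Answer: 1764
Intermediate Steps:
s = 43
(s + B³)² = (43 + (-1)³)² = (43 - 1)² = 42² = 1764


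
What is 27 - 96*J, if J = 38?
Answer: -3621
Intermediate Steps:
27 - 96*J = 27 - 96*38 = 27 - 3648 = -3621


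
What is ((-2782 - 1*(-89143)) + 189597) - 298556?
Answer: -22598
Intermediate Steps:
((-2782 - 1*(-89143)) + 189597) - 298556 = ((-2782 + 89143) + 189597) - 298556 = (86361 + 189597) - 298556 = 275958 - 298556 = -22598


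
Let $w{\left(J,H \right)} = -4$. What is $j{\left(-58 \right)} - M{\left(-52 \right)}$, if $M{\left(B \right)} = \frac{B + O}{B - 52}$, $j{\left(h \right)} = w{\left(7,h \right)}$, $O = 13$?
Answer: $- \frac{35}{8} \approx -4.375$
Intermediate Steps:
$j{\left(h \right)} = -4$
$M{\left(B \right)} = \frac{13 + B}{-52 + B}$ ($M{\left(B \right)} = \frac{B + 13}{B - 52} = \frac{13 + B}{-52 + B}$)
$j{\left(-58 \right)} - M{\left(-52 \right)} = -4 - \frac{13 - 52}{-52 - 52} = -4 - \frac{1}{-104} \left(-39\right) = -4 - \left(- \frac{1}{104}\right) \left(-39\right) = -4 - \frac{3}{8} = - \frac{35}{8}$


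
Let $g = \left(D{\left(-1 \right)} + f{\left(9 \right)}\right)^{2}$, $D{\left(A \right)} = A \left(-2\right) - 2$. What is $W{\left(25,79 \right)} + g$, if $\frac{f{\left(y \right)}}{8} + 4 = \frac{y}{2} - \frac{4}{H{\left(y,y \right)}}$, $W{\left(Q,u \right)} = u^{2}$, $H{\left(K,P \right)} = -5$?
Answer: $\frac{158729}{25} \approx 6349.2$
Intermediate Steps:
$D{\left(A \right)} = -2 - 2 A$ ($D{\left(A \right)} = - 2 A - 2 = -2 - 2 A$)
$f{\left(y \right)} = - \frac{128}{5} + 4 y$ ($f{\left(y \right)} = -32 + 8 \left(\frac{y}{2} - \frac{4}{-5}\right) = -32 + 8 \left(y \frac{1}{2} - - \frac{4}{5}\right) = -32 + 8 \left(\frac{y}{2} + \frac{4}{5}\right) = -32 + 8 \left(\frac{4}{5} + \frac{y}{2}\right) = -32 + \left(\frac{32}{5} + 4 y\right) = - \frac{128}{5} + 4 y$)
$g = \frac{2704}{25}$ ($g = \left(\left(-2 - -2\right) + \left(- \frac{128}{5} + 4 \cdot 9\right)\right)^{2} = \left(\left(-2 + 2\right) + \left(- \frac{128}{5} + 36\right)\right)^{2} = \left(0 + \frac{52}{5}\right)^{2} = \left(\frac{52}{5}\right)^{2} = \frac{2704}{25} \approx 108.16$)
$W{\left(25,79 \right)} + g = 79^{2} + \frac{2704}{25} = 6241 + \frac{2704}{25} = \frac{158729}{25}$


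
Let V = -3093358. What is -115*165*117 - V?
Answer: 873283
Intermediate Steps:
-115*165*117 - V = -115*165*117 - 1*(-3093358) = -18975*117 + 3093358 = -2220075 + 3093358 = 873283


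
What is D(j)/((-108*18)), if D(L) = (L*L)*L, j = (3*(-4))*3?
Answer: 24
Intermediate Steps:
j = -36 (j = -12*3 = -36)
D(L) = L³ (D(L) = L²*L = L³)
D(j)/((-108*18)) = (-36)³/((-108*18)) = -46656/(-1944) = -46656*(-1/1944) = 24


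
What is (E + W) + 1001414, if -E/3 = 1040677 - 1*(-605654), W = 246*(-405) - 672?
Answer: -4037881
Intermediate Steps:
W = -100302 (W = -99630 - 672 = -100302)
E = -4938993 (E = -3*(1040677 - 1*(-605654)) = -3*(1040677 + 605654) = -3*1646331 = -4938993)
(E + W) + 1001414 = (-4938993 - 100302) + 1001414 = -5039295 + 1001414 = -4037881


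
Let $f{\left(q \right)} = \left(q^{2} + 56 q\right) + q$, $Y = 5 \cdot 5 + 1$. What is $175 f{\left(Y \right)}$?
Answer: $377650$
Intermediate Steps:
$Y = 26$ ($Y = 25 + 1 = 26$)
$f{\left(q \right)} = q^{2} + 57 q$
$175 f{\left(Y \right)} = 175 \cdot 26 \left(57 + 26\right) = 175 \cdot 26 \cdot 83 = 175 \cdot 2158 = 377650$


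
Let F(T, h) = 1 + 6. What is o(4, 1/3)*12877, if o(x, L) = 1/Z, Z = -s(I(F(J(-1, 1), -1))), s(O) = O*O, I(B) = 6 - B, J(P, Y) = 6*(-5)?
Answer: -12877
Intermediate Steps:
J(P, Y) = -30
F(T, h) = 7
s(O) = O²
Z = -1 (Z = -(6 - 1*7)² = -(6 - 7)² = -1*(-1)² = -1*1 = -1)
o(x, L) = -1 (o(x, L) = 1/(-1) = -1)
o(4, 1/3)*12877 = -1*12877 = -12877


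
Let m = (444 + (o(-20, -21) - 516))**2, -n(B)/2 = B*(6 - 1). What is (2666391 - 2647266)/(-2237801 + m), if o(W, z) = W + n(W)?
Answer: -19125/2226137 ≈ -0.0085911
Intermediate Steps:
n(B) = -10*B (n(B) = -2*B*(6 - 1) = -2*B*5 = -10*B)
o(W, z) = -9*W (o(W, z) = W - 10*W = -9*W)
m = 11664 (m = (444 + (-9*(-20) - 516))**2 = (444 + (180 - 516))**2 = (444 - 336)**2 = 108**2 = 11664)
(2666391 - 2647266)/(-2237801 + m) = (2666391 - 2647266)/(-2237801 + 11664) = 19125/(-2226137) = 19125*(-1/2226137) = -19125/2226137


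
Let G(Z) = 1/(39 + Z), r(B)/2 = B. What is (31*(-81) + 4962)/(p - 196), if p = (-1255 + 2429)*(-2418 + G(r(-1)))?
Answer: -30229/35013054 ≈ -0.00086336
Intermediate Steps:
r(B) = 2*B
p = -105031910/37 (p = (-1255 + 2429)*(-2418 + 1/(39 + 2*(-1))) = 1174*(-2418 + 1/(39 - 2)) = 1174*(-2418 + 1/37) = 1174*(-89465/37) = -105031910/37 ≈ -2.8387e+6)
(31*(-81) + 4962)/(p - 196) = (31*(-81) + 4962)/(-105031910/37 - 196) = (-2511 + 4962)/(-105039162/37) = 2451*(-37/105039162) = -30229/35013054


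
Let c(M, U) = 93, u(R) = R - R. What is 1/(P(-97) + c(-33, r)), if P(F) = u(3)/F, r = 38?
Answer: 1/93 ≈ 0.010753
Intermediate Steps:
u(R) = 0
P(F) = 0 (P(F) = 0/F = 0)
1/(P(-97) + c(-33, r)) = 1/(0 + 93) = 1/93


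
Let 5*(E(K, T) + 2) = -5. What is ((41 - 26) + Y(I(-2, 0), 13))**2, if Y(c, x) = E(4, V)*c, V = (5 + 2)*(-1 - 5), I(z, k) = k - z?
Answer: 81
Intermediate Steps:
V = -42 (V = 7*(-6) = -42)
E(K, T) = -3 (E(K, T) = -2 + (1/5)*(-5) = -2 - 1 = -3)
Y(c, x) = -3*c
((41 - 26) + Y(I(-2, 0), 13))**2 = ((41 - 26) - 3*(0 - 1*(-2)))**2 = (15 - 3*(0 + 2))**2 = (15 - 3*2)**2 = (15 - 6)**2 = 9**2 = 81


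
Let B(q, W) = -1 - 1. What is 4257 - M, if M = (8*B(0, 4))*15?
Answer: 4497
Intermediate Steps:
B(q, W) = -2
M = -240 (M = (8*(-2))*15 = -16*15 = -240)
4257 - M = 4257 - 1*(-240) = 4257 + 240 = 4497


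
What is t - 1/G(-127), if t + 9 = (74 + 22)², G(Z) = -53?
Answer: 487972/53 ≈ 9207.0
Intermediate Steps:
t = 9207 (t = -9 + (74 + 22)² = -9 + 96² = -9 + 9216 = 9207)
t - 1/G(-127) = 9207 - 1/(-53) = 9207 - 1*(-1/53) = 9207 + 1/53 = 487972/53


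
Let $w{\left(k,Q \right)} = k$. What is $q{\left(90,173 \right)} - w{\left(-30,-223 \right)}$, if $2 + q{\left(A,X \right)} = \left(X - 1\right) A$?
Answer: $15508$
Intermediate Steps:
$q{\left(A,X \right)} = -2 + A \left(-1 + X\right)$ ($q{\left(A,X \right)} = -2 + \left(X - 1\right) A = -2 + \left(-1 + X\right) A = -2 + A \left(-1 + X\right)$)
$q{\left(90,173 \right)} - w{\left(-30,-223 \right)} = \left(-2 - 90 + 90 \cdot 173\right) - -30 = \left(-2 - 90 + 15570\right) + 30 = 15478 + 30 = 15508$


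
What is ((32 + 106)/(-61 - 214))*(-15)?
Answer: 414/55 ≈ 7.5273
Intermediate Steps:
((32 + 106)/(-61 - 214))*(-15) = (138/(-275))*(-15) = (138*(-1/275))*(-15) = -138/275*(-15) = 414/55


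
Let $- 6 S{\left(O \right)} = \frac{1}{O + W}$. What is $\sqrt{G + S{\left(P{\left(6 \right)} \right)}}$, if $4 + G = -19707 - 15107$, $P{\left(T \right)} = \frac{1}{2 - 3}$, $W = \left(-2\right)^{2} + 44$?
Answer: $\frac{197 i \sqrt{71346}}{282} \approx 186.6 i$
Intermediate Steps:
$W = 48$ ($W = 4 + 44 = 48$)
$P{\left(T \right)} = -1$ ($P{\left(T \right)} = \frac{1}{-1} = -1$)
$S{\left(O \right)} = - \frac{1}{6 \left(48 + O\right)}$ ($S{\left(O \right)} = - \frac{1}{6 \left(O + 48\right)} = - \frac{1}{6 \left(48 + O\right)}$)
$G = -34818$ ($G = -4 - 34814 = -34818$)
$\sqrt{G + S{\left(P{\left(6 \right)} \right)}} = \sqrt{-34818 - \frac{1}{288 + 6 \left(-1\right)}} = \sqrt{-34818 - \frac{1}{288 - 6}} = \sqrt{-34818 - \frac{1}{282}} = \sqrt{- \frac{9818677}{282}} = \frac{197 i \sqrt{71346}}{282}$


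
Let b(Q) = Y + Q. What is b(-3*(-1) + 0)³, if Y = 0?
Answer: 27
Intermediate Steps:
b(Q) = Q (b(Q) = 0 + Q = Q)
b(-3*(-1) + 0)³ = (-3*(-1) + 0)³ = (3 + 0)³ = 3³ = 27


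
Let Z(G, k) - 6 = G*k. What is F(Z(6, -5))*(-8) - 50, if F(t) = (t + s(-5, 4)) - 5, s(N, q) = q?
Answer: 150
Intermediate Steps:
Z(G, k) = 6 + G*k
F(t) = -1 + t (F(t) = (t + 4) - 5 = (4 + t) - 5 = -1 + t)
F(Z(6, -5))*(-8) - 50 = (-1 + (6 + 6*(-5)))*(-8) - 50 = (-1 + (6 - 30))*(-8) - 50 = (-1 - 24)*(-8) - 50 = -25*(-8) - 50 = 200 - 50 = 150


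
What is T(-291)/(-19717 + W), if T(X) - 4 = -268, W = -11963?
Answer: 1/120 ≈ 0.0083333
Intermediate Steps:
T(X) = -264 (T(X) = 4 - 268 = -264)
T(-291)/(-19717 + W) = -264/(-19717 - 11963) = -264/(-31680) = -264*(-1/31680) = 1/120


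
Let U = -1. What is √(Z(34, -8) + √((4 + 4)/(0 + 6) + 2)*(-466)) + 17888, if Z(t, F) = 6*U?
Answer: 17888 + √(-54 - 1398*√30)/3 ≈ 17888.0 + 29.271*I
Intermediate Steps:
Z(t, F) = -6 (Z(t, F) = 6*(-1) = -6)
√(Z(34, -8) + √((4 + 4)/(0 + 6) + 2)*(-466)) + 17888 = √(-6 + √((4 + 4)/(0 + 6) + 2)*(-466)) + 17888 = √(-6 + √(8/6 + 2)*(-466)) + 17888 = √(-6 + √(8*(⅙) + 2)*(-466)) + 17888 = √(-6 + √(4/3 + 2)*(-466)) + 17888 = √(-6 + √(10/3)*(-466)) + 17888 = √(-6 + (√30/3)*(-466)) + 17888 = √(-6 - 466*√30/3) + 17888 = 17888 + √(-6 - 466*√30/3)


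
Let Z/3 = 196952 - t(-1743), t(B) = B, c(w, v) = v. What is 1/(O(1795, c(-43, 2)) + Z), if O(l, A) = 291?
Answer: 1/596376 ≈ 1.6768e-6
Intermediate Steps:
Z = 596085 (Z = 3*(196952 - 1*(-1743)) = 3*(196952 + 1743) = 3*198695 = 596085)
1/(O(1795, c(-43, 2)) + Z) = 1/(291 + 596085) = 1/596376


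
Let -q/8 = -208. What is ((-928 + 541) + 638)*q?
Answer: 417664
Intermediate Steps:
q = 1664 (q = -8*(-208) = 1664)
((-928 + 541) + 638)*q = ((-928 + 541) + 638)*1664 = (-387 + 638)*1664 = 251*1664 = 417664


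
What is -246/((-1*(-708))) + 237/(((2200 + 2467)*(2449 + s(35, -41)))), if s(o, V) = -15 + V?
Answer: -457865405/1317839458 ≈ -0.34744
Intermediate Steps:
-246/((-1*(-708))) + 237/(((2200 + 2467)*(2449 + s(35, -41)))) = -246/((-1*(-708))) + 237/(((2200 + 2467)*(2449 + (-15 - 41)))) = -246/708 + 237/((4667*(2449 - 56))) = -246*1/708 + 237/((4667*2393)) = -41/118 + 237/11168131 = -457865405/1317839458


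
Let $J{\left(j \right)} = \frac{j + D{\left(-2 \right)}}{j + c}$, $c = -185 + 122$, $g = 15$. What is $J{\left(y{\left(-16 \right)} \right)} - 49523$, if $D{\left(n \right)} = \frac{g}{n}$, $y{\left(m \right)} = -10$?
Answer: $- \frac{7230323}{146} \approx -49523.0$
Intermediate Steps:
$D{\left(n \right)} = \frac{15}{n}$
$c = -63$
$J{\left(j \right)} = \frac{- \frac{15}{2} + j}{-63 + j}$ ($J{\left(j \right)} = \frac{j + \frac{15}{-2}}{j - 63} = \frac{j + 15 \left(- \frac{1}{2}\right)}{-63 + j} = \frac{j - \frac{15}{2}}{-63 + j} = \frac{- \frac{15}{2} + j}{-63 + j}$)
$J{\left(y{\left(-16 \right)} \right)} - 49523 = \frac{- \frac{15}{2} - 10}{-63 - 10} - 49523 = \frac{1}{-73} \left(- \frac{35}{2}\right) - 49523 = \left(- \frac{1}{73}\right) \left(- \frac{35}{2}\right) - 49523 = \frac{35}{146} - 49523 = - \frac{7230323}{146}$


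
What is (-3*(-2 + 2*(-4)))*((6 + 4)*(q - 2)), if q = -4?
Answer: -1800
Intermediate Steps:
(-3*(-2 + 2*(-4)))*((6 + 4)*(q - 2)) = (-3*(-2 + 2*(-4)))*((6 + 4)*(-4 - 2)) = (-3*(-2 - 8))*(10*(-6)) = -3*(-10)*(-60) = 30*(-60) = -1800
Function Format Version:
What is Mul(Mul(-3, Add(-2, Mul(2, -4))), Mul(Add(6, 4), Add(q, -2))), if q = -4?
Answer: -1800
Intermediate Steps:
Mul(Mul(-3, Add(-2, Mul(2, -4))), Mul(Add(6, 4), Add(q, -2))) = Mul(Mul(-3, Add(-2, Mul(2, -4))), Mul(Add(6, 4), Add(-4, -2))) = Mul(Mul(-3, Add(-2, -8)), Mul(10, -6)) = Mul(Mul(-3, -10), -60) = Mul(30, -60) = -1800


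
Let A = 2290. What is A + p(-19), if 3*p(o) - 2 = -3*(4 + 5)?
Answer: 6845/3 ≈ 2281.7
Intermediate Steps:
p(o) = -25/3 (p(o) = 2/3 + (-3*(4 + 5))/3 = 2/3 + (-3*9)/3 = 2/3 + (1/3)*(-27) = 2/3 - 9 = -25/3)
A + p(-19) = 2290 - 25/3 = 6845/3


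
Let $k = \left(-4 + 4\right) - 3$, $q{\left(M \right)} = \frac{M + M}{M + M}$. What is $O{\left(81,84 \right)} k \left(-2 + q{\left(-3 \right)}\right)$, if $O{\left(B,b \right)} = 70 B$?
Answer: $17010$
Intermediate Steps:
$q{\left(M \right)} = 1$ ($q{\left(M \right)} = \frac{2 M}{2 M} = 2 M \frac{1}{2 M} = 1$)
$k = -3$ ($k = 0 - 3 = -3$)
$O{\left(81,84 \right)} k \left(-2 + q{\left(-3 \right)}\right) = 70 \cdot 81 \left(- 3 \left(-2 + 1\right)\right) = 5670 \left(\left(-3\right) \left(-1\right)\right) = 5670 \cdot 3 = 17010$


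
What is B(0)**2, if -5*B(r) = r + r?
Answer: 0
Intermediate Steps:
B(r) = -2*r/5 (B(r) = -(r + r)/5 = -2*r/5)
B(0)**2 = (-2/5*0)**2 = 0**2 = 0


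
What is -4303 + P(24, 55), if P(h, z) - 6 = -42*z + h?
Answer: -6583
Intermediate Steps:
P(h, z) = 6 + h - 42*z (P(h, z) = 6 + (-42*z + h) = 6 + (h - 42*z) = 6 + h - 42*z)
-4303 + P(24, 55) = -4303 + (6 + 24 - 42*55) = -4303 + (6 + 24 - 2310) = -4303 - 2280 = -6583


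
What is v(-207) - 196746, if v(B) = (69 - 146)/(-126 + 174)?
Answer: -9443885/48 ≈ -1.9675e+5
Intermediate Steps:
v(B) = -77/48
v(-207) - 196746 = -77/48 - 196746 = -9443885/48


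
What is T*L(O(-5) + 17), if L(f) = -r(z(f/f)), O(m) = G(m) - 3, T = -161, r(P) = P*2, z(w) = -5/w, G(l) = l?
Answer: -1610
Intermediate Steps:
r(P) = 2*P
O(m) = -3 + m (O(m) = m - 3 = -3 + m)
L(f) = 10 (L(f) = -2*(-5/(f/f)) = -2*(-5/1) = -2*(-5*1) = -2*(-5) = -1*(-10) = 10)
T*L(O(-5) + 17) = -161*10 = -1610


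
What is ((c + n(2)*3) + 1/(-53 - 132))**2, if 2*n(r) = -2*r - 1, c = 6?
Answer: 310249/136900 ≈ 2.2662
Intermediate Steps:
n(r) = -1/2 - r (n(r) = (-2*r - 1)/2 = (-1 - 2*r)/2 = -1/2 - r)
((c + n(2)*3) + 1/(-53 - 132))**2 = ((6 + (-1/2 - 1*2)*3) + 1/(-53 - 132))**2 = ((6 + (-1/2 - 2)*3) + 1/(-185))**2 = ((6 - 5/2*3) - 1/185)**2 = ((6 - 15/2) - 1/185)**2 = (-3/2 - 1/185)**2 = (-557/370)**2 = 310249/136900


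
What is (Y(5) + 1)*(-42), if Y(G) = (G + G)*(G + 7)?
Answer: -5082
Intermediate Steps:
Y(G) = 2*G*(7 + G) (Y(G) = (2*G)*(7 + G) = 2*G*(7 + G))
(Y(5) + 1)*(-42) = (2*5*(7 + 5) + 1)*(-42) = (2*5*12 + 1)*(-42) = (120 + 1)*(-42) = 121*(-42) = -5082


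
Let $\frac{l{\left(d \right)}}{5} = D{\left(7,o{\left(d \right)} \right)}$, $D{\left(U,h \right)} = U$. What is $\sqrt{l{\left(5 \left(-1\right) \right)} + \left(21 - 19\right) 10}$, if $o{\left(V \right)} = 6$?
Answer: $\sqrt{55} \approx 7.4162$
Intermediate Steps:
$l{\left(d \right)} = 35$ ($l{\left(d \right)} = 5 \cdot 7 = 35$)
$\sqrt{l{\left(5 \left(-1\right) \right)} + \left(21 - 19\right) 10} = \sqrt{35 + \left(21 - 19\right) 10} = \sqrt{35 + 2 \cdot 10} = \sqrt{35 + 20} = \sqrt{55}$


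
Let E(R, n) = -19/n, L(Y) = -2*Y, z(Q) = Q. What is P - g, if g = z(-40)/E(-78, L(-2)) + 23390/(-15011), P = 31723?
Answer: 9045727757/285209 ≈ 31716.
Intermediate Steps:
g = 1957350/285209 (g = -40/((-19/((-2*(-2))))) + 23390/(-15011) = -40/((-19/4)) + 23390*(-1/15011) = -40/((-19*1/4)) - 23390/15011 = -40/(-19/4) - 23390/15011 = -40*(-4/19) - 23390/15011 = 160/19 - 23390/15011 = 1957350/285209 ≈ 6.8629)
P - g = 31723 - 1*1957350/285209 = 31723 - 1957350/285209 = 9045727757/285209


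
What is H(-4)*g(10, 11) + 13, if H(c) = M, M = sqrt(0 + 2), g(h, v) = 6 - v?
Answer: 13 - 5*sqrt(2) ≈ 5.9289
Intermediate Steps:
M = sqrt(2) ≈ 1.4142
H(c) = sqrt(2)
H(-4)*g(10, 11) + 13 = sqrt(2)*(6 - 1*11) + 13 = sqrt(2)*(6 - 11) + 13 = sqrt(2)*(-5) + 13 = -5*sqrt(2) + 13 = 13 - 5*sqrt(2)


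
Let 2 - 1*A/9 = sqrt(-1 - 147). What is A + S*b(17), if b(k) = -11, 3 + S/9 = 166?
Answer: -16119 - 18*I*sqrt(37) ≈ -16119.0 - 109.49*I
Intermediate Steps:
S = 1467 (S = -27 + 9*166 = -27 + 1494 = 1467)
A = 18 - 18*I*sqrt(37) (A = 18 - 9*sqrt(-1 - 147) = 18 - 18*I*sqrt(37) ≈ 18.0 - 109.49*I)
A + S*b(17) = (18 - 18*I*sqrt(37)) + 1467*(-11) = (18 - 18*I*sqrt(37)) - 16137 = -16119 - 18*I*sqrt(37)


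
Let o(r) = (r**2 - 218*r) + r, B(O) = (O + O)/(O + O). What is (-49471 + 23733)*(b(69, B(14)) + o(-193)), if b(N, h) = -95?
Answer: -2034202830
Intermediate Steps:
B(O) = 1 (B(O) = (2*O)/((2*O)) = (2*O)*(1/(2*O)) = 1)
o(r) = r**2 - 217*r
(-49471 + 23733)*(b(69, B(14)) + o(-193)) = (-49471 + 23733)*(-95 - 193*(-217 - 193)) = -25738*(-95 - 193*(-410)) = -25738*(-95 + 79130) = -25738*79035 = -2034202830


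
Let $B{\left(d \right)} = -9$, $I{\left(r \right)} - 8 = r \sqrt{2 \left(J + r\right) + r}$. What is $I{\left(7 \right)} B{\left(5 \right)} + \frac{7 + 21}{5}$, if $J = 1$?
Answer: $- \frac{332}{5} - 63 \sqrt{23} \approx -368.54$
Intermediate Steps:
$I{\left(r \right)} = 8 + r \sqrt{2 + 3 r}$ ($I{\left(r \right)} = 8 + r \sqrt{2 \left(1 + r\right) + r} = 8 + r \sqrt{\left(2 + 2 r\right) + r} = 8 + r \sqrt{2 + 3 r}$)
$I{\left(7 \right)} B{\left(5 \right)} + \frac{7 + 21}{5} = \left(8 + 7 \sqrt{2 + 3 \cdot 7}\right) \left(-9\right) + \frac{7 + 21}{5} = \left(8 + 7 \sqrt{2 + 21}\right) \left(-9\right) + 28 \cdot \frac{1}{5} = \left(8 + 7 \sqrt{23}\right) \left(-9\right) + \frac{28}{5} = \left(-72 - 63 \sqrt{23}\right) + \frac{28}{5} = - \frac{332}{5} - 63 \sqrt{23}$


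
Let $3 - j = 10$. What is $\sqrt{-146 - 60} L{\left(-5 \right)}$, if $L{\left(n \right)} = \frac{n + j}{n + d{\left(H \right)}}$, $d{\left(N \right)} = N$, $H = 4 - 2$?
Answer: $4 i \sqrt{206} \approx 57.411 i$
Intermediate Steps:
$j = -7$ ($j = 3 - 10 = -7$)
$H = 2$
$L{\left(n \right)} = \frac{-7 + n}{2 + n}$ ($L{\left(n \right)} = \frac{n - 7}{n + 2} = \frac{-7 + n}{2 + n}$)
$\sqrt{-146 - 60} L{\left(-5 \right)} = \sqrt{-146 - 60} \frac{-7 - 5}{2 - 5} = \sqrt{-206} \frac{1}{-3} \left(-12\right) = i \sqrt{206} \left(\left(- \frac{1}{3}\right) \left(-12\right)\right) = i \sqrt{206} \cdot 4 = 4 i \sqrt{206}$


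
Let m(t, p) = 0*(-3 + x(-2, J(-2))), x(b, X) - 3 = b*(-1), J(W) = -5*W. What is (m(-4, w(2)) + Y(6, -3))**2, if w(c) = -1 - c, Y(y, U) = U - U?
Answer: 0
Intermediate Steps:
Y(y, U) = 0
x(b, X) = 3 - b (x(b, X) = 3 + b*(-1) = 3 - b)
m(t, p) = 0 (m(t, p) = 0*(-3 + (3 - 1*(-2))) = 0*(-3 + (3 + 2)) = 0*(-3 + 5) = 0*2 = 0)
(m(-4, w(2)) + Y(6, -3))**2 = (0 + 0)**2 = 0**2 = 0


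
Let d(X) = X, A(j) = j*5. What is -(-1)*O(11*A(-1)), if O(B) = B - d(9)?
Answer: -64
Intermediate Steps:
A(j) = 5*j
O(B) = -9 + B (O(B) = B - 1*9 = B - 9 = -9 + B)
-(-1)*O(11*A(-1)) = -(-1)*(-9 + 11*(5*(-1))) = -(-1)*(-9 + 11*(-5)) = -(-1)*(-9 - 55) = -(-1)*(-64) = -1*64 = -64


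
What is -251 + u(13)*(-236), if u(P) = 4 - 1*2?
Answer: -723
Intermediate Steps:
u(P) = 2 (u(P) = 4 - 2 = 2)
-251 + u(13)*(-236) = -251 + 2*(-236) = -251 - 472 = -723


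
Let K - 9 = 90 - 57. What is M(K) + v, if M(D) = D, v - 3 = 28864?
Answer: 28909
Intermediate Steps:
K = 42 (K = 9 + (90 - 57) = 9 + 33 = 42)
v = 28867 (v = 3 + 28864 = 28867)
M(K) + v = 42 + 28867 = 28909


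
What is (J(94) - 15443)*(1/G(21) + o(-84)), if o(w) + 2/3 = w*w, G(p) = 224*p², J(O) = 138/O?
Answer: -63226974371231/580356 ≈ -1.0895e+8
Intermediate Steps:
o(w) = -⅔ + w² (o(w) = -⅔ + w*w = -⅔ + w²)
(J(94) - 15443)*(1/G(21) + o(-84)) = (138/94 - 15443)*(1/(224*21²) + (-⅔ + (-84)²)) = (138*(1/94) - 15443)*(1/(224*441) + (-⅔ + 7056)) = (69/47 - 15443)*(1/98784 + 21166/3) = -725752*(1/98784 + 21166/3)/47 = -725752/47*696954049/98784 = -63226974371231/580356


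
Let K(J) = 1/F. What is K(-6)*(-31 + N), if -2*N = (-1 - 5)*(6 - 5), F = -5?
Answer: 28/5 ≈ 5.6000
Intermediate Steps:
N = 3 (N = -(-1 - 5)*(6 - 5)/2 = -(-3) = -½*(-6) = 3)
K(J) = -⅕ (K(J) = 1/(-5) = -⅕)
K(-6)*(-31 + N) = -(-31 + 3)/5 = -⅕*(-28) = 28/5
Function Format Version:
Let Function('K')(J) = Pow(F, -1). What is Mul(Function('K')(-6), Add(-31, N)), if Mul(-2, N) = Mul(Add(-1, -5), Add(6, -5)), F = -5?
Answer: Rational(28, 5) ≈ 5.6000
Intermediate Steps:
N = 3 (N = Mul(Rational(-1, 2), Mul(Add(-1, -5), Add(6, -5))) = Mul(Rational(-1, 2), Mul(-6, 1)) = Mul(Rational(-1, 2), -6) = 3)
Function('K')(J) = Rational(-1, 5) (Function('K')(J) = Pow(-5, -1) = Rational(-1, 5))
Mul(Function('K')(-6), Add(-31, N)) = Mul(Rational(-1, 5), Add(-31, 3)) = Mul(Rational(-1, 5), -28) = Rational(28, 5)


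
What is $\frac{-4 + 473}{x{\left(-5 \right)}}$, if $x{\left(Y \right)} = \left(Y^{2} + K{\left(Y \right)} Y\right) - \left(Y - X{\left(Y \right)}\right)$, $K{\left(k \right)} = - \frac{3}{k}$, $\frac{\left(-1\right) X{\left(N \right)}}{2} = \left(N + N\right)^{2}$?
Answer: $- \frac{469}{173} \approx -2.711$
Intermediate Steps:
$X{\left(N \right)} = - 8 N^{2}$ ($X{\left(N \right)} = - 2 \left(N + N\right)^{2} = - 2 \left(2 N\right)^{2} = - 2 \cdot 4 N^{2} = - 8 N^{2}$)
$x{\left(Y \right)} = -3 - Y - 7 Y^{2}$ ($x{\left(Y \right)} = \left(Y^{2} + - \frac{3}{Y} Y\right) - \left(Y + 8 Y^{2}\right) = \left(Y^{2} - 3\right) - \left(Y + 8 Y^{2}\right) = \left(-3 + Y^{2}\right) - \left(Y + 8 Y^{2}\right) = -3 - Y - 7 Y^{2}$)
$\frac{-4 + 473}{x{\left(-5 \right)}} = \frac{-4 + 473}{-3 - -5 - 7 \left(-5\right)^{2}} = \frac{469}{-3 + 5 - 175} = \frac{469}{-173} = 469 \left(- \frac{1}{173}\right) = - \frac{469}{173}$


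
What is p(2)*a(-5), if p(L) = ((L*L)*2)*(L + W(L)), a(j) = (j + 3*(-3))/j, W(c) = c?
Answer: 448/5 ≈ 89.600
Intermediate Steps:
a(j) = (-9 + j)/j (a(j) = (j - 9)/j = (-9 + j)/j)
p(L) = 4*L³ (p(L) = ((L*L)*2)*(L + L) = (L²*2)*(2*L) = (2*L²)*(2*L) = 4*L³)
p(2)*a(-5) = (4*2³)*((-9 - 5)/(-5)) = (4*8)*(-⅕*(-14)) = 32*(14/5) = 448/5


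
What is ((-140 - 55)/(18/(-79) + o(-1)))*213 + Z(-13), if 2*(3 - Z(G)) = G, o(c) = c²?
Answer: -6561371/122 ≈ -53782.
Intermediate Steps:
Z(G) = 3 - G/2
((-140 - 55)/(18/(-79) + o(-1)))*213 + Z(-13) = ((-140 - 55)/(18/(-79) + (-1)²))*213 + (3 - ½*(-13)) = -195/(18*(-1/79) + 1)*213 + (3 + 13/2) = -195/(-18/79 + 1)*213 + 19/2 = -195/61/79*213 + 19/2 = -195*79/61*213 + 19/2 = -15405/61*213 + 19/2 = -3281265/61 + 19/2 = -6561371/122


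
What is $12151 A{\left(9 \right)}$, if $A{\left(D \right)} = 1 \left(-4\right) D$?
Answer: $-437436$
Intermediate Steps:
$A{\left(D \right)} = - 4 D$
$12151 A{\left(9 \right)} = 12151 \left(\left(-4\right) 9\right) = 12151 \left(-36\right) = -437436$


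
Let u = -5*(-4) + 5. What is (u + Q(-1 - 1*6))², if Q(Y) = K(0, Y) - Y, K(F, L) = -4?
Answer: 784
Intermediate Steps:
Q(Y) = -4 - Y
u = 25 (u = 20 + 5 = 25)
(u + Q(-1 - 1*6))² = (25 + (-4 - (-1 - 1*6)))² = (25 + (-4 - (-1 - 6)))² = (25 + (-4 - 1*(-7)))² = (25 + (-4 + 7))² = (25 + 3)² = 28² = 784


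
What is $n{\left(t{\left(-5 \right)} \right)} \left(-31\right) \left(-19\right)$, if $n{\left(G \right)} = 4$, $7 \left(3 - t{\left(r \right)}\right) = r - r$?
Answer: $2356$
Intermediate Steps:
$t{\left(r \right)} = 3$ ($t{\left(r \right)} = 3 - \frac{r - r}{7} = 3 - 0 = 3 + 0 = 3$)
$n{\left(t{\left(-5 \right)} \right)} \left(-31\right) \left(-19\right) = 4 \left(-31\right) \left(-19\right) = \left(-124\right) \left(-19\right) = 2356$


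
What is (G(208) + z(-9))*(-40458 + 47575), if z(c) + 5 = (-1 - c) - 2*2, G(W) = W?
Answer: 1473219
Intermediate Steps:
z(c) = -10 - c (z(c) = -5 + ((-1 - c) - 2*2) = -5 + ((-1 - c) - 4) = -5 + (-5 - c) = -10 - c)
(G(208) + z(-9))*(-40458 + 47575) = (208 + (-10 - 1*(-9)))*(-40458 + 47575) = (208 + (-10 + 9))*7117 = (208 - 1)*7117 = 207*7117 = 1473219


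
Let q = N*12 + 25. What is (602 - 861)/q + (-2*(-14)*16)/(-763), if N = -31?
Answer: 6023/37823 ≈ 0.15924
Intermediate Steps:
q = -347 (q = -31*12 + 25 = -372 + 25 = -347)
(602 - 861)/q + (-2*(-14)*16)/(-763) = (602 - 861)/(-347) + (-2*(-14)*16)/(-763) = -259*(-1/347) + (28*16)*(-1/763) = 259/347 + 448*(-1/763) = 259/347 - 64/109 = 6023/37823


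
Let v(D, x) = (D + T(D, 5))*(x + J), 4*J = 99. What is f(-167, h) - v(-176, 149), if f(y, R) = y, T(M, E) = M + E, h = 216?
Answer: 240497/4 ≈ 60124.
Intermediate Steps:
J = 99/4 (J = (1/4)*99 = 99/4 ≈ 24.750)
T(M, E) = E + M
v(D, x) = (5 + 2*D)*(99/4 + x) (v(D, x) = (D + (5 + D))*(x + 99/4) = (5 + 2*D)*(99/4 + x))
f(-167, h) - v(-176, 149) = -167 - (495/4 + 5*149 + (99/2)*(-176) + 2*(-176)*149) = -167 - (495/4 + 745 - 8712 - 52448) = -167 - 1*(-241165/4) = -167 + 241165/4 = 240497/4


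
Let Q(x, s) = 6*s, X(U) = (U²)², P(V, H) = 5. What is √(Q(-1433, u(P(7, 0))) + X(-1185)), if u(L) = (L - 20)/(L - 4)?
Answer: 3*√219094205615 ≈ 1.4042e+6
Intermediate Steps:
X(U) = U⁴
u(L) = (-20 + L)/(-4 + L)
√(Q(-1433, u(P(7, 0))) + X(-1185)) = √(6*((-20 + 5)/(-4 + 5)) + (-1185)⁴) = √(6*(-15/1) + 1971847850625) = √(6*(1*(-15)) + 1971847850625) = √(6*(-15) + 1971847850625) = √(-90 + 1971847850625) = √1971847850535 = 3*√219094205615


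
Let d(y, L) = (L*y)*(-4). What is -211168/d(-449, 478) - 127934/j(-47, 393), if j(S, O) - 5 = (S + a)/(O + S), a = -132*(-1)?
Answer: -4750186922744/194769465 ≈ -24389.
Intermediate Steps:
a = 132
d(y, L) = -4*L*y
j(S, O) = 5 + (132 + S)/(O + S) (j(S, O) = 5 + (S + 132)/(O + S) = 5 + (132 + S)/(O + S))
-211168/d(-449, 478) - 127934/j(-47, 393) = -211168/((-4*478*(-449))) - 127934*(393 - 47)/(132 + 5*393 + 6*(-47)) = -211168/858488 - 127934*346/(132 + 1965 - 282) = -211168*1/858488 - 127934/((1/346)*1815) = -26396/107311 - 127934/1815/346 = -26396/107311 - 127934*346/1815 = -26396/107311 - 44265164/1815 = -4750186922744/194769465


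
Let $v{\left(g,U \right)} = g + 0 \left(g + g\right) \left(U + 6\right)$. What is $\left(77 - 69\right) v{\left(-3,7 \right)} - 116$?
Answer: $-140$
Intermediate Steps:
$v{\left(g,U \right)} = g$ ($v{\left(g,U \right)} = g + 0 \cdot 2 g \left(6 + U\right) = g + 0 = g$)
$\left(77 - 69\right) v{\left(-3,7 \right)} - 116 = \left(77 - 69\right) \left(-3\right) - 116 = 8 \left(-3\right) - 116 = -24 - 116 = -140$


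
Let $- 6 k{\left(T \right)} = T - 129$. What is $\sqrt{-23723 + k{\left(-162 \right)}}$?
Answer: $\frac{3 i \sqrt{10522}}{2} \approx 153.87 i$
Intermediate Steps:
$k{\left(T \right)} = \frac{43}{2} - \frac{T}{6}$ ($k{\left(T \right)} = - \frac{T - 129}{6} = - \frac{-129 + T}{6} = \frac{43}{2} - \frac{T}{6}$)
$\sqrt{-23723 + k{\left(-162 \right)}} = \sqrt{-23723 + \left(\frac{43}{2} - -27\right)} = \sqrt{-23723 + \left(\frac{43}{2} + 27\right)} = \sqrt{-23723 + \frac{97}{2}} = \sqrt{- \frac{47349}{2}} = \frac{3 i \sqrt{10522}}{2}$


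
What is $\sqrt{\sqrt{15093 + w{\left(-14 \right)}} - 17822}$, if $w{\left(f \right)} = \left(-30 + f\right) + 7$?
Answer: $\sqrt{-17822 + 4 \sqrt{941}} \approx 133.04 i$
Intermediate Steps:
$w{\left(f \right)} = -23 + f$
$\sqrt{\sqrt{15093 + w{\left(-14 \right)}} - 17822} = \sqrt{\sqrt{15093 - 37} - 17822} = \sqrt{\sqrt{15056} - 17822} = \sqrt{4 \sqrt{941} - 17822} = \sqrt{-17822 + 4 \sqrt{941}}$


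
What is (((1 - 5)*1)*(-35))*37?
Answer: 5180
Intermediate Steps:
(((1 - 5)*1)*(-35))*37 = (-4*1*(-35))*37 = -4*(-35)*37 = 140*37 = 5180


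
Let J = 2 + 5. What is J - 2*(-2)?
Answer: 11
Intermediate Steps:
J = 7
J - 2*(-2) = 7 - 2*(-2) = 7 + 4 = 11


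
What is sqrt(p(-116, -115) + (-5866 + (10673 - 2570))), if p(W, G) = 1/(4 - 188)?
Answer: sqrt(18933922)/92 ≈ 47.297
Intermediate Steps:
p(W, G) = -1/184 (p(W, G) = 1/(-184) = -1/184)
sqrt(p(-116, -115) + (-5866 + (10673 - 2570))) = sqrt(-1/184 + (-5866 + (10673 - 2570))) = sqrt(-1/184 + (-5866 + 8103)) = sqrt(-1/184 + 2237) = sqrt(411607/184) = sqrt(18933922)/92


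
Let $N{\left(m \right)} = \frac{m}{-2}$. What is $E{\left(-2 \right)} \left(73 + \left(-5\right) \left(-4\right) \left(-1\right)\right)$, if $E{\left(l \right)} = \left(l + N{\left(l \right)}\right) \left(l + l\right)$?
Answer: $212$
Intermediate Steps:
$N{\left(m \right)} = - \frac{m}{2}$ ($N{\left(m \right)} = m \left(- \frac{1}{2}\right) = - \frac{m}{2}$)
$E{\left(l \right)} = l^{2}$ ($E{\left(l \right)} = \left(l - \frac{l}{2}\right) \left(l + l\right) = \frac{l}{2} \cdot 2 l = l^{2}$)
$E{\left(-2 \right)} \left(73 + \left(-5\right) \left(-4\right) \left(-1\right)\right) = \left(-2\right)^{2} \left(73 + \left(-5\right) \left(-4\right) \left(-1\right)\right) = 4 \left(73 + 20 \left(-1\right)\right) = 4 \left(73 - 20\right) = 4 \cdot 53 = 212$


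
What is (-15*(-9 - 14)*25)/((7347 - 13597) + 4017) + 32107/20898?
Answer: -108550319/46665234 ≈ -2.3261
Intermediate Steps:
(-15*(-9 - 14)*25)/((7347 - 13597) + 4017) + 32107/20898 = (-15*(-23)*25)/(-6250 + 4017) + 32107*(1/20898) = (345*25)/(-2233) + 32107/20898 = 8625*(-1/2233) + 32107/20898 = -8625/2233 + 32107/20898 = -108550319/46665234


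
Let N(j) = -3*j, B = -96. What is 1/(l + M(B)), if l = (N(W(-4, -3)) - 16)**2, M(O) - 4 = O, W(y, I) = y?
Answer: -1/76 ≈ -0.013158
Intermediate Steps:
M(O) = 4 + O
l = 16 (l = (-3*(-4) - 16)**2 = (12 - 16)**2 = (-4)**2 = 16)
1/(l + M(B)) = 1/(16 + (4 - 96)) = 1/(16 - 92) = 1/(-76) = -1/76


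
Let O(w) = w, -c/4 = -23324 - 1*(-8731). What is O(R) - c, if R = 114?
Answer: -58258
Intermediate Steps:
c = 58372 (c = -4*(-23324 - 1*(-8731)) = -4*(-23324 + 8731) = -4*(-14593) = 58372)
O(R) - c = 114 - 1*58372 = 114 - 58372 = -58258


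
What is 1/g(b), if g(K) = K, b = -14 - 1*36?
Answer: -1/50 ≈ -0.020000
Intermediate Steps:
b = -50 (b = -14 - 36 = -50)
1/g(b) = 1/(-50) = -1/50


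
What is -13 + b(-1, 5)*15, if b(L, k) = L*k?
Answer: -88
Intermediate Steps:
-13 + b(-1, 5)*15 = -13 - 1*5*15 = -13 - 5*15 = -13 - 75 = -88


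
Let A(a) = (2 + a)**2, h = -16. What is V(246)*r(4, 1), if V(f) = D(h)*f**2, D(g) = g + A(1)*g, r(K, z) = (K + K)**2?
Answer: -619683840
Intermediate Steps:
r(K, z) = 4*K**2 (r(K, z) = (2*K)**2 = 4*K**2)
D(g) = 10*g (D(g) = g + (2 + 1)**2*g = g + 3**2*g = g + 9*g = 10*g)
V(f) = -160*f**2 (V(f) = (10*(-16))*f**2 = -160*f**2)
V(246)*r(4, 1) = (-160*246**2)*(4*4**2) = (-160*60516)*(4*16) = -9682560*64 = -619683840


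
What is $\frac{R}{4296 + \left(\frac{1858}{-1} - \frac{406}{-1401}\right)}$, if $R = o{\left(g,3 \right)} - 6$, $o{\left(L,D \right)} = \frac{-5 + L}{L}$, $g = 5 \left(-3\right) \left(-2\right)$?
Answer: $- \frac{14477}{6832088} \approx -0.002119$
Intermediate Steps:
$g = 30$ ($g = \left(-15\right) \left(-2\right) = 30$)
$o{\left(L,D \right)} = \frac{-5 + L}{L}$
$R = - \frac{31}{6}$ ($R = \frac{-5 + 30}{30} - 6 = \frac{1}{30} \cdot 25 - 6 = \frac{5}{6} - 6 = - \frac{31}{6} \approx -5.1667$)
$\frac{R}{4296 + \left(\frac{1858}{-1} - \frac{406}{-1401}\right)} = - \frac{31}{6 \left(4296 + \left(\frac{1858}{-1} - \frac{406}{-1401}\right)\right)} = - \frac{31}{6 \left(4296 + \left(1858 \left(-1\right) - - \frac{406}{1401}\right)\right)} = - \frac{31}{6 \left(4296 + \left(-1858 + \frac{406}{1401}\right)\right)} = - \frac{31}{6 \left(4296 - \frac{2602652}{1401}\right)} = - \frac{31}{6 \cdot \frac{3416044}{1401}} = \left(- \frac{31}{6}\right) \frac{1401}{3416044} = - \frac{14477}{6832088}$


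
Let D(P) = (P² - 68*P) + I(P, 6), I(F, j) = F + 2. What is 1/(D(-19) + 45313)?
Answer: 1/46949 ≈ 2.1300e-5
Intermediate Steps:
I(F, j) = 2 + F
D(P) = 2 + P² - 67*P (D(P) = (P² - 68*P) + (2 + P) = 2 + P² - 67*P)
1/(D(-19) + 45313) = 1/((2 + (-19)² - 67*(-19)) + 45313) = 1/((2 + 361 + 1273) + 45313) = 1/(1636 + 45313) = 1/46949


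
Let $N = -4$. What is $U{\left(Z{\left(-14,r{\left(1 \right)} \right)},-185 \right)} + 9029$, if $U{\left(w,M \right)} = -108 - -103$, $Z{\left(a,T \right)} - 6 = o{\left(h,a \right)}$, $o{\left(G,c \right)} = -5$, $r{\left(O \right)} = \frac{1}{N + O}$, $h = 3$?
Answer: $9024$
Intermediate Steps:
$r{\left(O \right)} = \frac{1}{-4 + O}$
$Z{\left(a,T \right)} = 1$ ($Z{\left(a,T \right)} = 6 - 5 = 1$)
$U{\left(w,M \right)} = -5$ ($U{\left(w,M \right)} = -108 + 103 = -5$)
$U{\left(Z{\left(-14,r{\left(1 \right)} \right)},-185 \right)} + 9029 = -5 + 9029 = 9024$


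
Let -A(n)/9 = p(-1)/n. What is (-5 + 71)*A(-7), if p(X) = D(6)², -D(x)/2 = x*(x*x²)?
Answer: 3990767616/7 ≈ 5.7011e+8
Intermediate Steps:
D(x) = -2*x⁴ (D(x) = -2*x*x*x² = -2*x*x³ = -2*x⁴)
p(X) = 6718464 (p(X) = (-2*6⁴)² = (-2*1296)² = (-2592)² = 6718464)
A(n) = -60466176/n
(-5 + 71)*A(-7) = (-5 + 71)*(-60466176/(-7)) = 66*(-60466176*(-⅐)) = 66*(60466176/7) = 3990767616/7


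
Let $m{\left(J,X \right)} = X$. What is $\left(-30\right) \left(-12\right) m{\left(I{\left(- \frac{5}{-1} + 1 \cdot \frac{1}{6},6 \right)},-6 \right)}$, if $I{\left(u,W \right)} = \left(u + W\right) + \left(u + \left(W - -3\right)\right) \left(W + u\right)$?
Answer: $-2160$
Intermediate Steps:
$I{\left(u,W \right)} = W + u + \left(W + u\right) \left(3 + W + u\right)$ ($I{\left(u,W \right)} = \left(W + u\right) + \left(u + \left(W + 3\right)\right) \left(W + u\right) = \left(W + u\right) + \left(u + \left(3 + W\right)\right) \left(W + u\right) = \left(W + u\right) + \left(3 + W + u\right) \left(W + u\right) = \left(W + u\right) + \left(W + u\right) \left(3 + W + u\right) = W + u + \left(W + u\right) \left(3 + W + u\right)$)
$\left(-30\right) \left(-12\right) m{\left(I{\left(- \frac{5}{-1} + 1 \cdot \frac{1}{6},6 \right)},-6 \right)} = \left(-30\right) \left(-12\right) \left(-6\right) = 360 \left(-6\right) = -2160$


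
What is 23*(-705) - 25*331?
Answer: -24490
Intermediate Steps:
23*(-705) - 25*331 = -16215 - 1*8275 = -16215 - 8275 = -24490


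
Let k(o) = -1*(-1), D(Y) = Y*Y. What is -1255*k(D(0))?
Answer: -1255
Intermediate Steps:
D(Y) = Y**2
k(o) = 1
-1255*k(D(0)) = -1255*1 = -1255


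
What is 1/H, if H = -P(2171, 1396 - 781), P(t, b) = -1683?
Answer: 1/1683 ≈ 0.00059418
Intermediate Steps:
H = 1683 (H = -1*(-1683) = 1683)
1/H = 1/1683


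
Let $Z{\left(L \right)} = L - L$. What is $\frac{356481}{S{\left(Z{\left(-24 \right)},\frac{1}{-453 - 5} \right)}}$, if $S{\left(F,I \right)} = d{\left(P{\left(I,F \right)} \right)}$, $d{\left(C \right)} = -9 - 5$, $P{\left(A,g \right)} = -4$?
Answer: $- \frac{356481}{14} \approx -25463.0$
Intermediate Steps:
$Z{\left(L \right)} = 0$
$d{\left(C \right)} = -14$ ($d{\left(C \right)} = -9 - 5 = -14$)
$S{\left(F,I \right)} = -14$
$\frac{356481}{S{\left(Z{\left(-24 \right)},\frac{1}{-453 - 5} \right)}} = \frac{356481}{-14} = 356481 \left(- \frac{1}{14}\right) = - \frac{356481}{14}$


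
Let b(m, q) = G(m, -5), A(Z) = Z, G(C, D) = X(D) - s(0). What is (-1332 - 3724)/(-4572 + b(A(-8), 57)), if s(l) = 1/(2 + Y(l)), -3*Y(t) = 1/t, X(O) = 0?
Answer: 1264/1143 ≈ 1.1059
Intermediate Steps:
Y(t) = -1/(3*t)
s(l) = 1/(2 - 1/(3*l))
G(C, D) = 0 (G(C, D) = 0 - 3*0/(-1 + 6*0) = 0 - 3*0/(-1 + 0) = 0 - 3*0/(-1) = 0 - 3*0*(-1) = 0 - 1*0 = 0 + 0 = 0)
b(m, q) = 0
(-1332 - 3724)/(-4572 + b(A(-8), 57)) = (-1332 - 3724)/(-4572 + 0) = -5056/(-4572) = -5056*(-1/4572) = 1264/1143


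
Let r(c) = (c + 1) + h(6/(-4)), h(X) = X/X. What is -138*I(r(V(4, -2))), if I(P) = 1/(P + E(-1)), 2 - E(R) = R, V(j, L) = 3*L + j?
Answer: -46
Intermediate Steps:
h(X) = 1
V(j, L) = j + 3*L
E(R) = 2 - R
r(c) = 2 + c (r(c) = (c + 1) + 1 = (1 + c) + 1 = 2 + c)
I(P) = 1/(3 + P) (I(P) = 1/(P + (2 - 1*(-1))) = 1/(P + (2 + 1)) = 1/(P + 3) = 1/(3 + P))
-138*I(r(V(4, -2))) = -138/(3 + (2 + (4 + 3*(-2)))) = -138/(3 + (2 + (4 - 6))) = -138/(3 + (2 - 2)) = -138/(3 + 0) = -138/3 = -138*⅓ = -46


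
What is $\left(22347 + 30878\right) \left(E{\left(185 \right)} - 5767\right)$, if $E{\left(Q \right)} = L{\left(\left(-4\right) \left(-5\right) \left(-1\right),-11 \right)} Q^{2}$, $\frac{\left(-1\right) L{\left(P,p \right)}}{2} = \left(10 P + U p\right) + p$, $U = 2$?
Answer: $848570592675$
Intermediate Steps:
$L{\left(P,p \right)} = - 20 P - 6 p$ ($L{\left(P,p \right)} = - 2 \left(\left(10 P + 2 p\right) + p\right) = - 2 \left(\left(2 p + 10 P\right) + p\right) = - 2 \left(3 p + 10 P\right) = - 20 P - 6 p$)
$E{\left(Q \right)} = 466 Q^{2}$ ($E{\left(Q \right)} = \left(- 20 \left(-4\right) \left(-5\right) \left(-1\right) - -66\right) Q^{2} = \left(- 20 \cdot 20 \left(-1\right) + 66\right) Q^{2} = \left(\left(-20\right) \left(-20\right) + 66\right) Q^{2} = \left(400 + 66\right) Q^{2} = 466 Q^{2}$)
$\left(22347 + 30878\right) \left(E{\left(185 \right)} - 5767\right) = \left(22347 + 30878\right) \left(466 \cdot 185^{2} - 5767\right) = 53225 \left(466 \cdot 34225 - 5767\right) = 53225 \left(15948850 - 5767\right) = 53225 \cdot 15943083 = 848570592675$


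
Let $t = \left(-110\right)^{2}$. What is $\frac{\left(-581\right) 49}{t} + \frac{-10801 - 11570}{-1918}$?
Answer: $\frac{108042779}{11603900} \approx 9.3109$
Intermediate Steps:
$t = 12100$
$\frac{\left(-581\right) 49}{t} + \frac{-10801 - 11570}{-1918} = \frac{\left(-581\right) 49}{12100} + \frac{-10801 - 11570}{-1918} = \left(-28469\right) \frac{1}{12100} + \left(-10801 - 11570\right) \left(- \frac{1}{1918}\right) = - \frac{28469}{12100} - - \frac{22371}{1918} = - \frac{28469}{12100} + \frac{22371}{1918} = \frac{108042779}{11603900}$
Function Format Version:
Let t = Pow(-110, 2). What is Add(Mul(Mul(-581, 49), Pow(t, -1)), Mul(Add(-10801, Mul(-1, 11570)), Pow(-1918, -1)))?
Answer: Rational(108042779, 11603900) ≈ 9.3109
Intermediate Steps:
t = 12100
Add(Mul(Mul(-581, 49), Pow(t, -1)), Mul(Add(-10801, Mul(-1, 11570)), Pow(-1918, -1))) = Add(Mul(Mul(-581, 49), Pow(12100, -1)), Mul(Add(-10801, Mul(-1, 11570)), Pow(-1918, -1))) = Add(Mul(-28469, Rational(1, 12100)), Mul(Add(-10801, -11570), Rational(-1, 1918))) = Add(Rational(-28469, 12100), Mul(-22371, Rational(-1, 1918))) = Add(Rational(-28469, 12100), Rational(22371, 1918)) = Rational(108042779, 11603900)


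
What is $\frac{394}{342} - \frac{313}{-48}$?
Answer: $\frac{20993}{2736} \approx 7.6729$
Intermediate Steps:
$\frac{394}{342} - \frac{313}{-48} = 394 \cdot \frac{1}{342} - - \frac{313}{48} = \frac{197}{171} + \frac{313}{48} = \frac{20993}{2736}$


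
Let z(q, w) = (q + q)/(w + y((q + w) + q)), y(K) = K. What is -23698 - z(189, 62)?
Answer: -5948387/251 ≈ -23699.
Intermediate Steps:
z(q, w) = 2*q/(2*q + 2*w) (z(q, w) = (q + q)/(w + ((q + w) + q)) = (2*q)/(w + (w + 2*q)) = (2*q)/(2*q + 2*w) = 2*q/(2*q + 2*w))
-23698 - z(189, 62) = -23698 - 189/(189 + 62) = -23698 - 189/251 = -5948387/251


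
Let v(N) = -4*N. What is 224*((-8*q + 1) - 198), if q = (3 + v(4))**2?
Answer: -346976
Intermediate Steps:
q = 169 (q = (3 - 4*4)**2 = (3 - 16)**2 = (-13)**2 = 169)
224*((-8*q + 1) - 198) = 224*((-8*169 + 1) - 198) = 224*((-1352 + 1) - 198) = 224*(-1351 - 198) = 224*(-1549) = -346976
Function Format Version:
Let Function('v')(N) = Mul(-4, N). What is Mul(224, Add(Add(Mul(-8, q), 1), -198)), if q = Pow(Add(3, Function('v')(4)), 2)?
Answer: -346976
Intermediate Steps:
q = 169 (q = Pow(Add(3, Mul(-4, 4)), 2) = Pow(Add(3, -16), 2) = Pow(-13, 2) = 169)
Mul(224, Add(Add(Mul(-8, q), 1), -198)) = Mul(224, Add(Add(Mul(-8, 169), 1), -198)) = Mul(224, Add(Add(-1352, 1), -198)) = Mul(224, Add(-1351, -198)) = Mul(224, -1549) = -346976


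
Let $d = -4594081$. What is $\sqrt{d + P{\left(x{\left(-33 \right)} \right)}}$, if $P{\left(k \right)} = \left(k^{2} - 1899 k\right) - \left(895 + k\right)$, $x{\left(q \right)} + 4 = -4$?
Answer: $8 i \sqrt{71558} \approx 2140.0 i$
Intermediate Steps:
$x{\left(q \right)} = -8$ ($x{\left(q \right)} = -4 - 4 = -8$)
$P{\left(k \right)} = -895 + k^{2} - 1900 k$
$\sqrt{d + P{\left(x{\left(-33 \right)} \right)}} = \sqrt{-4594081 - \left(-14305 - 64\right)} = \sqrt{-4594081 + \left(-895 + 64 + 15200\right)} = \sqrt{-4594081 + 14369} = \sqrt{-4579712} = 8 i \sqrt{71558}$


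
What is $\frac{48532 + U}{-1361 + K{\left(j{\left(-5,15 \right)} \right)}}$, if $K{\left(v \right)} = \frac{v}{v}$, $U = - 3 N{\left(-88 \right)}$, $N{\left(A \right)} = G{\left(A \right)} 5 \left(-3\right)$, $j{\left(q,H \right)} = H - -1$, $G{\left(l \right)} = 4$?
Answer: $- \frac{6089}{170} \approx -35.818$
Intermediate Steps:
$j{\left(q,H \right)} = 1 + H$ ($j{\left(q,H \right)} = H + 1 = 1 + H$)
$N{\left(A \right)} = -60$ ($N{\left(A \right)} = 4 \cdot 5 \left(-3\right) = 20 \left(-3\right) = -60$)
$U = 180$ ($U = \left(-3\right) \left(-60\right) = 180$)
$K{\left(v \right)} = 1$
$\frac{48532 + U}{-1361 + K{\left(j{\left(-5,15 \right)} \right)}} = \frac{48532 + 180}{-1361 + 1} = \frac{48712}{-1360} = 48712 \left(- \frac{1}{1360}\right) = - \frac{6089}{170}$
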